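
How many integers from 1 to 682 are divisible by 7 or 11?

Multiples of 7: 97. Multiples of 11: 62. Of both (lcm=77): 8.
By inclusion-exclusion: 97 + 62 - 8.

Final answer: 151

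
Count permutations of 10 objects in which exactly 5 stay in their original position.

Choose which 5 elements are fixed: C(10,5) = 252.
Derange the remaining 5 using D(j) = (j-1)(D(j-1) + D(j-2)), D(0)=1, D(1)=0: D(2)=1, D(3)=2, D(4)=9, D(5)=44.
Total: 252 x 44.

Final answer: C(10,5) D(5) = 11088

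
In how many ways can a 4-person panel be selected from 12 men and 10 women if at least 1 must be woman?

Sum over valid woman counts:
C(10,1)C(12,3) = 2200
C(10,2)C(12,2) = 2970
C(10,3)C(12,1) = 1440
C(10,4)C(12,0) = 210
Total: 2200 + 2970 + 1440 + 210.

Final answer: 6820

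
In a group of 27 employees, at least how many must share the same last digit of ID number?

There are 10 possible values for last digit of ID number. With 27 employees and 10 categories, by pigeonhole: ceiling(27/10).

Final answer: 3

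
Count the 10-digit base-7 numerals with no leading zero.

These are the integers in [7^9, 7^10), so the count is 7^10 - 7^9 = 6 x 7^9.

Final answer: 242121642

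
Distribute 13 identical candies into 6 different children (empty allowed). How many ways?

Stars and bars: C(n+k-1, k-1) = C(18,5).

Final answer: C(18,5) = 8568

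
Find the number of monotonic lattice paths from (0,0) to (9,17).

Each path has 9 right steps and 17 up steps in some order (26 steps total).
Choose which 17 of the 26 steps are up: C(26,17).

Final answer: C(26,17) = 3124550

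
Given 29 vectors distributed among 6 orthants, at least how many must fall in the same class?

By pigeonhole with 29 objects and 6 categories: ceiling(29/6).

Final answer: 5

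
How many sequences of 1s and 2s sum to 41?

Let f(n) be the number of climbs. Removing the last move (1 or 2 steps) gives f(n) = f(n-1) + f(n-2); base cases f(1)=1, f(2)=2.
Computing successive values: f(1)=1, f(2)=2, f(3)=3, f(4)=5, f(5)=8, f(6)=13, f(7)=21, f(8)=34, f(9)=55, f(10)=89, f(11)=144, f(12)=233, f(13)=377, f(14)=610, f(15)=987, f(16)=1597, f(17)=2584, f(18)=4181, f(19)=6765, f(20)=10946, f(21)=17711, f(22)=28657, f(23)=46368, f(24)=75025, f(25)=121393, f(26)=196418, f(27)=317811, f(28)=514229, f(29)=832040, f(30)=1346269, f(31)=2178309, f(32)=3524578, f(33)=5702887, f(34)=9227465, f(35)=14930352, f(36)=24157817, f(37)=39088169, f(38)=63245986, f(39)=102334155, f(40)=165580141, f(41)=267914296.

Final answer: 267914296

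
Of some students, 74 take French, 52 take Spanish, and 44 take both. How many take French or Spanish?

|A union B| = |A| + |B| - |A intersect B| = 74 + 52 - 44.

Final answer: 82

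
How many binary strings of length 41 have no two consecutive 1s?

Let a(n) count valid strings. If the last bit is 0 the prefix is any valid string of length n-1; if it is 1 the string must end in 01 with a valid prefix of length n-2. So a(n) = a(n-1) + a(n-2), a(1)=2, a(2)=3.
Building up term by term: a(1)=2, a(2)=3, a(3)=5, a(4)=8, a(5)=13, a(6)=21, a(7)=34, a(8)=55, a(9)=89, a(10)=144, a(11)=233, a(12)=377, a(13)=610, a(14)=987, a(15)=1597, a(16)=2584, a(17)=4181, a(18)=6765, a(19)=10946, a(20)=17711, a(21)=28657, a(22)=46368, a(23)=75025, a(24)=121393, a(25)=196418, a(26)=317811, a(27)=514229, a(28)=832040, a(29)=1346269, a(30)=2178309, a(31)=3524578, a(32)=5702887, a(33)=9227465, a(34)=14930352, a(35)=24157817, a(36)=39088169, a(37)=63245986, a(38)=102334155, a(39)=165580141, a(40)=267914296, a(41)=433494437.

Final answer: 433494437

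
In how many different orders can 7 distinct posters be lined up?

The number of ways to arrange 7 distinct objects is 7!.

Final answer: 7! = 5040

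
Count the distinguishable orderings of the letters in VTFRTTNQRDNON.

Letters (D:1, F:1, N:3, O:1, Q:1, R:2, T:3, V:1). Total letters: 13.
Permutations = 13!/(3! x 3! x 2!).

Final answer: 86486400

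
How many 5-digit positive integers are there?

The leading digit cannot be 0 (9 options); the other 4 digits can be anything (10 options each).
Total: 9 x 10^4.

Final answer: 90000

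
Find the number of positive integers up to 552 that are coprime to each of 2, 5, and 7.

|div by 2|=276, |div by 5|=110, |div by 7|=78.
|div by 2&5|=55, |div by 2&7|=39, |div by 5&7|=15, |div by all|=7.
By inclusion-exclusion, divisible by at least one: 276+110+78-55-39-15+7 = 362.
Not divisible by any: 552 - 362.

Final answer: 190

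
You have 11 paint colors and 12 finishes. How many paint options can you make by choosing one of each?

By the multiplication principle: 11 x 12.

Final answer: 132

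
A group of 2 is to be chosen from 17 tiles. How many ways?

C(17,2) = 17!/(2! x (17-2)!).

Final answer: C(17,2) = 136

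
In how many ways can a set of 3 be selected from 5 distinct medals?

C(5,3) = 5!/(3! x (5-3)!).

Final answer: C(5,3) = 10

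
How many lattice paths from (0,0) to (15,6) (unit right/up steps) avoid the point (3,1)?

Total paths to (15,6): C(21,6) = 54264.
Paths through (3,1): C(4,1) x C(17,5) = 24752.
Avoiding (3,1): 54264 - 24752.

Final answer: 29512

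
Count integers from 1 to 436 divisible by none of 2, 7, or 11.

|div by 2|=218, |div by 7|=62, |div by 11|=39.
|div by 2&7|=31, |div by 2&11|=19, |div by 7&11|=5, |div by all|=2.
By inclusion-exclusion, divisible by at least one: 218+62+39-31-19-5+2 = 266.
Not divisible by any: 436 - 266.

Final answer: 170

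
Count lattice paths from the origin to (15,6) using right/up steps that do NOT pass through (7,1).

Total paths to (15,6): C(21,6) = 54264.
Paths through (7,1): C(8,1) x C(13,5) = 10296.
Avoiding (7,1): 54264 - 10296.

Final answer: 43968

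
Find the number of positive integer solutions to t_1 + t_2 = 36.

Substitute t'_i = t_i - 1 (so t'_i >= 0). Then sum t'_i = 36 - 2 = 34.
Stars and bars: C(34+2-1, 2-1) = C(35,1).

Final answer: C(35,1) = 35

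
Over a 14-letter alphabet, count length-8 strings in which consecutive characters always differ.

First character: 14 choices. Each subsequent: 13 choices (must differ from the previous one).
Total: 14 x 13^7.

Final answer: 14 x 13^{7} = 878479238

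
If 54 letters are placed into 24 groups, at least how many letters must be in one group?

By the pigeonhole principle: ceiling(54/24).

Final answer: 3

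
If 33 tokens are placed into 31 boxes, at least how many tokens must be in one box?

By the pigeonhole principle: ceiling(33/31).

Final answer: 2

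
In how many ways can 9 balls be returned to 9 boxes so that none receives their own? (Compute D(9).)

D(n) = (n-1)(D(n-1) + D(n-2)), D(0)=1, D(1)=0.
D(2) = 1 x (0 + 1) = 1
D(3) = 2 x (1 + 0) = 2
D(4) = 3 x (2 + 1) = 9
D(5) = 4 x (9 + 2) = 44
D(6) = 5 x (44 + 9) = 265
D(7) = 6 x (265 + 44) = 1854
D(8) = 7 x (1854 + 265) = 14833
D(9) = 8 x (D(8) + D(7)) = 8 x (14833 + 1854)

Final answer: D(9) = 133496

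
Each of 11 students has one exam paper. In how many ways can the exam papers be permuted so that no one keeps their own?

Derangements satisfy D(n) = (n-1)(D(n-1) + D(n-2)), starting from D(0)=1, D(1)=0.
D(2) = 1 x (0 + 1) = 1
D(3) = 2 x (1 + 0) = 2
D(4) = 3 x (2 + 1) = 9
D(5) = 4 x (9 + 2) = 44
D(6) = 5 x (44 + 9) = 265
D(7) = 6 x (265 + 44) = 1854
D(8) = 7 x (1854 + 265) = 14833
D(9) = 8 x (14833 + 1854) = 133496
D(10) = 9 x (133496 + 14833) = 1334961
D(11) = 10 x (D(10) + D(9)) = 10 x (1334961 + 133496)

Final answer: D(11) = 14684570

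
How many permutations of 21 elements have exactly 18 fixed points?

Choose which 18 elements are fixed: C(21,18) = 1330.
Derange the remaining 3 using D(j) = (j-1)(D(j-1) + D(j-2)), D(0)=1, D(1)=0: D(2)=1, D(3)=2.
Total: 1330 x 2.

Final answer: C(21,18) D(3) = 2660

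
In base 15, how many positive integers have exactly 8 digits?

In base 15, the leading digit has 14 choices (1..14); each of the remaining 7 digits has 15 choices.
Total: 14 x 15^7.

Final answer: 2392031250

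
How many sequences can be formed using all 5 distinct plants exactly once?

The number of ways to arrange 5 distinct objects is 5!.

Final answer: 5! = 120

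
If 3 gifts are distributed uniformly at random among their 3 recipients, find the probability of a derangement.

D(n) = (n-1)(D(n-1) + D(n-2)), D(0)=1, D(1)=0.
Building up: D(2)=1, D(3)=2.
Total arrangements: 3! = 6.
Probability = D(3)/3! = 1/3.

Final answer: D(3)/3! = 2/6 = 0.333333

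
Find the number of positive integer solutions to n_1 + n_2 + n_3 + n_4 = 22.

Substitute n'_i = n_i - 1 (so n'_i >= 0). Then sum n'_i = 22 - 4 = 18.
Stars and bars: C(18+4-1, 4-1) = C(21,3).

Final answer: C(21,3) = 1330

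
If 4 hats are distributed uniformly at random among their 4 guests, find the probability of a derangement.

D(n) = (n-1)(D(n-1) + D(n-2)), D(0)=1, D(1)=0.
Building up: D(2)=1, D(3)=2, D(4)=9.
Total arrangements: 4! = 24.
Probability = D(4)/4! = 3/8.

Final answer: D(4)/4! = 9/24 = 0.375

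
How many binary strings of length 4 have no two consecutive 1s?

A valid string ends in 0 (append to any length-(n-1) valid string) or in 01 (append to any length-(n-2) valid string), so a(n) = a(n-1) + a(n-2) with a(1)=2, a(2)=3.
Computing successive values: a(1)=2, a(2)=3, a(3)=5, a(4)=8.

Final answer: 8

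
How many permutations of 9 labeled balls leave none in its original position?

D(n) = (n-1)(D(n-1) + D(n-2)), D(0)=1, D(1)=0.
D(2) = 1 x (0 + 1) = 1
D(3) = 2 x (1 + 0) = 2
D(4) = 3 x (2 + 1) = 9
D(5) = 4 x (9 + 2) = 44
D(6) = 5 x (44 + 9) = 265
D(7) = 6 x (265 + 44) = 1854
D(8) = 7 x (1854 + 265) = 14833
D(9) = 8 x (D(8) + D(7)) = 8 x (14833 + 1854)

Final answer: D(9) = 133496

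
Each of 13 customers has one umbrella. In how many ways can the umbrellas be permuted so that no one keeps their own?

Derangements satisfy D(n) = (n-1)(D(n-1) + D(n-2)), starting from D(0)=1, D(1)=0.
D(2) = 1 x (0 + 1) = 1
D(3) = 2 x (1 + 0) = 2
D(4) = 3 x (2 + 1) = 9
D(5) = 4 x (9 + 2) = 44
D(6) = 5 x (44 + 9) = 265
D(7) = 6 x (265 + 44) = 1854
D(8) = 7 x (1854 + 265) = 14833
D(9) = 8 x (14833 + 1854) = 133496
D(10) = 9 x (133496 + 14833) = 1334961
D(11) = 10 x (1334961 + 133496) = 14684570
D(12) = 11 x (14684570 + 1334961) = 176214841
D(13) = 12 x (D(12) + D(11)) = 12 x (176214841 + 14684570)

Final answer: D(13) = 2290792932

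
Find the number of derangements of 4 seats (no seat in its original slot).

Derangements satisfy D(n) = (n-1)(D(n-1) + D(n-2)), starting from D(0)=1, D(1)=0.
D(2) = 1 x (0 + 1) = 1
D(3) = 2 x (1 + 0) = 2
D(4) = 3 x (D(3) + D(2)) = 3 x (2 + 1)

Final answer: D(4) = 9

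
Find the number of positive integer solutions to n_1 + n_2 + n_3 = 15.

Substitute n'_i = n_i - 1 (so n'_i >= 0). Then sum n'_i = 15 - 3 = 12.
Stars and bars: C(12+3-1, 3-1) = C(14,2).

Final answer: C(14,2) = 91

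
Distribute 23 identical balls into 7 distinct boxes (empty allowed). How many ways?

Stars and bars: C(n+k-1, k-1) = C(29,6).

Final answer: C(29,6) = 475020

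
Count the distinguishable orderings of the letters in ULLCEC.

Letters (C:2, E:1, L:2, U:1). Total letters: 6.
Permutations = 6!/(2! x 2!).

Final answer: 180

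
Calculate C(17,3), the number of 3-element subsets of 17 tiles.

C(17,3) = 17!/(3! x (17-3)!).

Final answer: C(17,3) = 680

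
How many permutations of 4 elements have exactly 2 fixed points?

Choose which 2 elements are fixed: C(4,2) = 6.
Derange the remaining 2 using D(j) = (j-1)(D(j-1) + D(j-2)), D(0)=1, D(1)=0: D(2)=1.
Total: 6 x 1.

Final answer: C(4,2) D(2) = 6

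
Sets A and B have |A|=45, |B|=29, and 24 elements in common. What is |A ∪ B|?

|A union B| = |A| + |B| - |A intersect B| = 45 + 29 - 24.

Final answer: 50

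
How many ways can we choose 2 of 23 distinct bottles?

C(23,2) = 23!/(2! x (23-2)!).

Final answer: C(23,2) = 253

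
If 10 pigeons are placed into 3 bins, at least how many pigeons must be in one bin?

By the pigeonhole principle: ceiling(10/3).

Final answer: 4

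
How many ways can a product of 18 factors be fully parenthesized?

The structures are counted by the Catalan number C_n. Here n = 18 - 1 = 17.
C_n = (2n)!/(n!(n+1)!), so C_{17} = 34!/(17! x 18!) = C(34,17)/18 = 2333606220/18.

Final answer: C_{17} = 129644790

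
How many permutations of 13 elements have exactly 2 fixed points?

Choose which 2 elements are fixed: C(13,2) = 78.
Derange the remaining 11 using D(j) = (j-1)(D(j-1) + D(j-2)), D(0)=1, D(1)=0: D(2)=1, D(3)=2, D(4)=9, D(5)=44, D(6)=265, D(7)=1854, D(8)=14833, D(9)=133496, D(10)=1334961, D(11)=14684570.
Total: 78 x 14684570.

Final answer: C(13,2) D(11) = 1145396460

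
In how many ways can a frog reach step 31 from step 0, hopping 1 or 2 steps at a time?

Condition on the final move: it is a 1-step (f(n-1) ways to get there) or a 2-step (f(n-2) ways), so f(n) = f(n-1) + f(n-2), with f(1)=1, f(2)=2.
Computing successive values: f(1)=1, f(2)=2, f(3)=3, f(4)=5, f(5)=8, f(6)=13, f(7)=21, f(8)=34, f(9)=55, f(10)=89, f(11)=144, f(12)=233, f(13)=377, f(14)=610, f(15)=987, f(16)=1597, f(17)=2584, f(18)=4181, f(19)=6765, f(20)=10946, f(21)=17711, f(22)=28657, f(23)=46368, f(24)=75025, f(25)=121393, f(26)=196418, f(27)=317811, f(28)=514229, f(29)=832040, f(30)=1346269, f(31)=2178309.

Final answer: 2178309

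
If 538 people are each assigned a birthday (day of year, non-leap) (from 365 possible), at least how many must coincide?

There are 365 possible values for birthday (day of year, non-leap). With 538 people and 365 categories, by pigeonhole: ceiling(538/365).

Final answer: 2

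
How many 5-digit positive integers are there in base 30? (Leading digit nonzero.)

Leading digit: 29 options (nonzero). Other 4 digit(s): 30 options each.
Total: 29 x 30^4.

Final answer: 23490000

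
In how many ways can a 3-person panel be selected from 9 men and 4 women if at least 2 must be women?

Sum over valid woman counts:
C(4,2)C(9,1) = 54
C(4,3)C(9,0) = 4
Total: 54 + 4.

Final answer: 58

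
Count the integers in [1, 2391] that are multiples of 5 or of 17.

Multiples of 5: 478. Multiples of 17: 140. Of both (lcm=85): 28.
By inclusion-exclusion: 478 + 140 - 28.

Final answer: 590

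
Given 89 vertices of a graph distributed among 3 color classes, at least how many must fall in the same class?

By pigeonhole with 89 objects and 3 categories: ceiling(89/3).

Final answer: 30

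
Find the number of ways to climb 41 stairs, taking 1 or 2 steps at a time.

Let f(n) count the ways. The last step is size 1 or 2, so f(n) = f(n-1) + f(n-2) with f(1)=1, f(2)=2.
Iterating the recurrence: f(1)=1, f(2)=2, f(3)=3, f(4)=5, f(5)=8, f(6)=13, f(7)=21, f(8)=34, f(9)=55, f(10)=89, f(11)=144, f(12)=233, f(13)=377, f(14)=610, f(15)=987, f(16)=1597, f(17)=2584, f(18)=4181, f(19)=6765, f(20)=10946, f(21)=17711, f(22)=28657, f(23)=46368, f(24)=75025, f(25)=121393, f(26)=196418, f(27)=317811, f(28)=514229, f(29)=832040, f(30)=1346269, f(31)=2178309, f(32)=3524578, f(33)=5702887, f(34)=9227465, f(35)=14930352, f(36)=24157817, f(37)=39088169, f(38)=63245986, f(39)=102334155, f(40)=165580141, f(41)=267914296.

Final answer: 267914296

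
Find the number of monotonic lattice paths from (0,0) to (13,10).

Each path has 13 right steps and 10 up steps in some order (23 steps total).
Choose which 10 of the 23 steps are up: C(23,10).

Final answer: C(23,10) = 1144066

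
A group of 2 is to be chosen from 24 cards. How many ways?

C(24,2) = 24!/(2! x (24-2)!).

Final answer: C(24,2) = 276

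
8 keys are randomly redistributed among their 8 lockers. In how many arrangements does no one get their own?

Derangements satisfy D(n) = (n-1)(D(n-1) + D(n-2)), starting from D(0)=1, D(1)=0.
D(2) = 1 x (0 + 1) = 1
D(3) = 2 x (1 + 0) = 2
D(4) = 3 x (2 + 1) = 9
D(5) = 4 x (9 + 2) = 44
D(6) = 5 x (44 + 9) = 265
D(7) = 6 x (265 + 44) = 1854
D(8) = 7 x (D(7) + D(6)) = 7 x (1854 + 265)

Final answer: D(8) = 14833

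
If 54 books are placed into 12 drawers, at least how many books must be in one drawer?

By the pigeonhole principle: ceiling(54/12).

Final answer: 5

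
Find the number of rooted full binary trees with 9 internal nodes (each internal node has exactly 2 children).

The structures are counted by the Catalan number C_n. Here n = 9.
C_n = (2n)!/(n!(n+1)!), so C_{9} = 18!/(9! x 10!) = C(18,9)/10 = 48620/10.

Final answer: C_{9} = 4862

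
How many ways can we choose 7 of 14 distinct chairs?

C(14,7) = 14!/(7! x 7!).

Final answer: \binom{14}{7} = 3432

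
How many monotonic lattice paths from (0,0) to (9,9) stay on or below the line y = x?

Total monotonic paths to (9,9): C(18,9) = 48620.
By the reflection principle, paths that go above the diagonal number C(18,10) = 43758.
Valid Dyck paths: 48620 - 43758.
(Equivalently, C_{9} = C(18,9)/10 = 48620/10.)

Final answer: C_{9} = 4862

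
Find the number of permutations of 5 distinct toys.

The number of ways to arrange 5 distinct objects is 5!.

Final answer: 5! = 120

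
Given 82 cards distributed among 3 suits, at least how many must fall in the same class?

By pigeonhole with 82 objects and 3 categories: ceiling(82/3).

Final answer: 28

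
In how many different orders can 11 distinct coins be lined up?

The number of ways to arrange 11 distinct objects is 11!.

Final answer: 11! = 39916800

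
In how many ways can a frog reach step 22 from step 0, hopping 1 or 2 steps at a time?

Let f(n) count the ways. The last step is size 1 or 2, so f(n) = f(n-1) + f(n-2) with f(1)=1, f(2)=2.
Computing successive values: f(1)=1, f(2)=2, f(3)=3, f(4)=5, f(5)=8, f(6)=13, f(7)=21, f(8)=34, f(9)=55, f(10)=89, f(11)=144, f(12)=233, f(13)=377, f(14)=610, f(15)=987, f(16)=1597, f(17)=2584, f(18)=4181, f(19)=6765, f(20)=10946, f(21)=17711, f(22)=28657.

Final answer: 28657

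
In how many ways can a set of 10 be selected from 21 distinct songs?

C(21,10) = 21!/(10! x 11!).

Final answer: \binom{21}{10} = 352716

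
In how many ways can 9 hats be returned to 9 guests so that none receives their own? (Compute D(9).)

Use the recurrence D(n) = (n-1)(D(n-1) + D(n-2)) with D(0)=1, D(1)=0.
D(2) = 1 x (0 + 1) = 1
D(3) = 2 x (1 + 0) = 2
D(4) = 3 x (2 + 1) = 9
D(5) = 4 x (9 + 2) = 44
D(6) = 5 x (44 + 9) = 265
D(7) = 6 x (265 + 44) = 1854
D(8) = 7 x (1854 + 265) = 14833
D(9) = 8 x (D(8) + D(7)) = 8 x (14833 + 1854)

Final answer: D(9) = 133496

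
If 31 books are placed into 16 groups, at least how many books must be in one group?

By the pigeonhole principle: ceiling(31/16).

Final answer: 2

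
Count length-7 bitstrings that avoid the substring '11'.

A valid string ends in 0 (append to any length-(n-1) valid string) or in 01 (append to any length-(n-2) valid string), so a(n) = a(n-1) + a(n-2) with a(1)=2, a(2)=3.
Building up term by term: a(1)=2, a(2)=3, a(3)=5, a(4)=8, a(5)=13, a(6)=21, a(7)=34.

Final answer: 34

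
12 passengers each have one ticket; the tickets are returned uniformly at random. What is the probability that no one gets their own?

Derangements satisfy D(n) = (n-1)(D(n-1) + D(n-2)), starting from D(0)=1, D(1)=0.
Building up: D(2)=1, D(3)=2, D(4)=9, D(5)=44, D(6)=265, D(7)=1854, D(8)=14833, D(9)=133496, D(10)=1334961, D(11)=14684570, D(12)=176214841.
Total arrangements: 12! = 479001600.
Probability = D(12)/12! = 16019531/43545600.

Final answer: D(12)/12! = 176214841/479001600 = 0.367879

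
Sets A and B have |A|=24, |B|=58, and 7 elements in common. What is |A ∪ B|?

|A union B| = |A| + |B| - |A intersect B| = 24 + 58 - 7.

Final answer: 75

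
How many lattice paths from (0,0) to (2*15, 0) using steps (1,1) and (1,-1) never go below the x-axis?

Total monotonic paths to (15,15): C(30,15) = 155117520.
Reflecting each bad path at its first crossing gives a bijection with paths to (14,16): C(30,16) = 145422675.
Valid Dyck paths: 155117520 - 145422675.
(These counts are the Catalan numbers.)

Final answer: C_{15} = 9694845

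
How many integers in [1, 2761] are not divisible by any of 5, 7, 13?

|div by 5|=552, |div by 7|=394, |div by 13|=212.
|div by 5&7|=78, |div by 5&13|=42, |div by 7&13|=30, |div by all|=6.
By inclusion-exclusion, divisible by at least one: 552+394+212-78-42-30+6 = 1014.
Not divisible by any: 2761 - 1014.

Final answer: 1747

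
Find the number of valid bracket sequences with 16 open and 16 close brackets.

This is counted by the nth Catalan number C_n. Here n = 16 (pairs).
C_n = (2n)!/(n!(n+1)!), so C_{16} = 32!/(16! x 17!) = C(32,16)/17 = 601080390/17.

Final answer: C_{16} = 35357670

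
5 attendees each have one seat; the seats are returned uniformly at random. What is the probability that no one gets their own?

Derangements satisfy D(n) = (n-1)(D(n-1) + D(n-2)), starting from D(0)=1, D(1)=0.
Building up: D(2)=1, D(3)=2, D(4)=9, D(5)=44.
Total arrangements: 5! = 120.
Probability = D(5)/5! = 11/30.

Final answer: D(5)/5! = 44/120 = 0.366667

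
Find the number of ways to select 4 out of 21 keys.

C(21,4) = 21!/(4! x (21-4)!).

Final answer: C(21,4) = 5985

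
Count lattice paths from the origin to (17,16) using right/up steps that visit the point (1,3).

Paths (0,0)->(1,3): C(4,3) = 4.
Paths (1,3)->(17,16): C(29,13) = 67863915.
By multiplication principle: 4 x 67863915.

Final answer: 271455660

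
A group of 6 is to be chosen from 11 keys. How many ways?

C(11,6) = 11!/(6! x 5!).

Final answer: \binom{11}{6} = 462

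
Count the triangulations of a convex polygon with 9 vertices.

This is counted by the nth Catalan number C_n. Here n = 9 - 2 = 7.
C_n = C(2n,n) - C(2n,n+1), so C_{7} = C(14,7) - C(14,8) = 3432 - 3003.

Final answer: C_{7} = 429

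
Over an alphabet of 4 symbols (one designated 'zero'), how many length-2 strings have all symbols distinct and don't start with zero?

The leading digit has 3 choices (anything but zero); the next has 3 (anything but the first), then 2, and so on, one fewer each time.
Total: 3 x 3.

Final answer: 9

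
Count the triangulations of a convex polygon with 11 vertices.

This is counted by the nth Catalan number C_n. Here n = 11 - 2 = 9.
C_n = (2n)!/(n!(n+1)!), so C_{9} = 18!/(9! x 10!) = C(18,9)/10 = 48620/10.

Final answer: C_{9} = 4862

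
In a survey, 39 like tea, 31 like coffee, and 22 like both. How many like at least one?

|A union B| = |A| + |B| - |A intersect B| = 39 + 31 - 22.

Final answer: 48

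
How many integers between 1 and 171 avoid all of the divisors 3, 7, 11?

|div by 3|=57, |div by 7|=24, |div by 11|=15.
|div by 3&7|=8, |div by 3&11|=5, |div by 7&11|=2, |div by all|=0.
By inclusion-exclusion, divisible by at least one: 57+24+15-8-5-2+0 = 81.
Not divisible by any: 171 - 81.

Final answer: 90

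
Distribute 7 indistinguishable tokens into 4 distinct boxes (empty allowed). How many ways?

Stars and bars: C(n+k-1, k-1) = C(10,3).

Final answer: C(10,3) = 120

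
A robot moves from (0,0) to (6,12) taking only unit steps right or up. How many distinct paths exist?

Each path has 6 right steps and 12 up steps in some order (18 steps total).
Choose which 12 of the 18 steps are up: C(18,12).

Final answer: C(18,12) = 18564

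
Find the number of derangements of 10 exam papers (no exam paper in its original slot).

Derangements satisfy D(n) = (n-1)(D(n-1) + D(n-2)), starting from D(0)=1, D(1)=0.
D(2) = 1 x (0 + 1) = 1
D(3) = 2 x (1 + 0) = 2
D(4) = 3 x (2 + 1) = 9
D(5) = 4 x (9 + 2) = 44
D(6) = 5 x (44 + 9) = 265
D(7) = 6 x (265 + 44) = 1854
D(8) = 7 x (1854 + 265) = 14833
D(9) = 8 x (14833 + 1854) = 133496
D(10) = 9 x (D(9) + D(8)) = 9 x (133496 + 14833)

Final answer: D(10) = 1334961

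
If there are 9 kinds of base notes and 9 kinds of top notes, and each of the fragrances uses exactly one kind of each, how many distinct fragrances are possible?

By the multiplication principle: 9 x 9.

Final answer: 81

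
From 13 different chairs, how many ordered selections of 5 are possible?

P(13,5) = 13!/(13-5)! = 13!/8!.

Final answer: P(13,5) = 154440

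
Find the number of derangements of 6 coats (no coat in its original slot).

Derangements satisfy D(n) = (n-1)(D(n-1) + D(n-2)), starting from D(0)=1, D(1)=0.
D(2) = 1 x (0 + 1) = 1
D(3) = 2 x (1 + 0) = 2
D(4) = 3 x (2 + 1) = 9
D(5) = 4 x (9 + 2) = 44
D(6) = 5 x (D(5) + D(4)) = 5 x (44 + 9)

Final answer: D(6) = 265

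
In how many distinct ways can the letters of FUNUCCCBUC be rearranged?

Letters (B:1, C:4, F:1, N:1, U:3). Total letters: 10.
Permutations = 10!/(4! x 3!).

Final answer: 25200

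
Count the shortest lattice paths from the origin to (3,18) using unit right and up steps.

Each path has 3 right steps and 18 up steps in some order (21 steps total).
Choose which 18 of the 21 steps are up: C(21,18).

Final answer: C(21,18) = 1330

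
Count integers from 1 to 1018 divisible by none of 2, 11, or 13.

|div by 2|=509, |div by 11|=92, |div by 13|=78.
|div by 2&11|=46, |div by 2&13|=39, |div by 11&13|=7, |div by all|=3.
By inclusion-exclusion, divisible by at least one: 509+92+78-46-39-7+3 = 590.
Not divisible by any: 1018 - 590.

Final answer: 428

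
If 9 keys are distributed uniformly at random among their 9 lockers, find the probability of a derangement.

D(n) = (n-1)(D(n-1) + D(n-2)), D(0)=1, D(1)=0.
Building up: D(2)=1, D(3)=2, D(4)=9, D(5)=44, D(6)=265, D(7)=1854, D(8)=14833, D(9)=133496.
Total arrangements: 9! = 362880.
Probability = D(9)/9! = 16687/45360.

Final answer: D(9)/9! = 133496/362880 = 0.367879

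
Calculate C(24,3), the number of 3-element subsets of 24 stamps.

C(24,3) = 24!/(3! x 21!).

Final answer: \binom{24}{3} = 2024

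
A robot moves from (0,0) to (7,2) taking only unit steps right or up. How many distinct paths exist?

Each path has 7 right steps and 2 up steps in some order (9 steps total).
Choose which 2 of the 9 steps are up: C(9,2).

Final answer: C(9,2) = 36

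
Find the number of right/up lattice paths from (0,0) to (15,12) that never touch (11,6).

Total paths to (15,12): C(27,12) = 17383860.
Paths through (11,6): C(17,6) x C(10,6) = 2598960.
Avoiding (11,6): 17383860 - 2598960.

Final answer: 14784900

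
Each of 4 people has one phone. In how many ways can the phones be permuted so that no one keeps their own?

Derangements satisfy D(n) = (n-1)(D(n-1) + D(n-2)), starting from D(0)=1, D(1)=0.
D(2) = 1 x (0 + 1) = 1
D(3) = 2 x (1 + 0) = 2
D(4) = 3 x (D(3) + D(2)) = 3 x (2 + 1)

Final answer: D(4) = 9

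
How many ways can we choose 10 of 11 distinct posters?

C(11,10) = 11!/(10! x 1!).

Final answer: \binom{11}{10} = 11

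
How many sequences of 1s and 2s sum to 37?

Let f(n) count the ways. The last step is size 1 or 2, so f(n) = f(n-1) + f(n-2) with f(1)=1, f(2)=2.
Computing successive values: f(1)=1, f(2)=2, f(3)=3, f(4)=5, f(5)=8, f(6)=13, f(7)=21, f(8)=34, f(9)=55, f(10)=89, f(11)=144, f(12)=233, f(13)=377, f(14)=610, f(15)=987, f(16)=1597, f(17)=2584, f(18)=4181, f(19)=6765, f(20)=10946, f(21)=17711, f(22)=28657, f(23)=46368, f(24)=75025, f(25)=121393, f(26)=196418, f(27)=317811, f(28)=514229, f(29)=832040, f(30)=1346269, f(31)=2178309, f(32)=3524578, f(33)=5702887, f(34)=9227465, f(35)=14930352, f(36)=24157817, f(37)=39088169.

Final answer: 39088169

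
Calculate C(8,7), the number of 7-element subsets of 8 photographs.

C(8,7) = 8!/(7! x (8-7)!).

Final answer: C(8,7) = 8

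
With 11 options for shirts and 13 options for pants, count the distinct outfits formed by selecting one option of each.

By the multiplication principle: 11 x 13.

Final answer: 143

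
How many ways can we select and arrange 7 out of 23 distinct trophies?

P(23,7) = 23!/(23-7)! = 23!/16!.

Final answer: P(23,7) = 1235591280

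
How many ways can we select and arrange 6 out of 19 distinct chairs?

P(19,6) = 19!/(19-6)! = 19!/13!.

Final answer: P(19,6) = 19535040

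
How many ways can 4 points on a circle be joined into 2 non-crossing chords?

This is counted by the nth Catalan number C_n. Here n = 4/2 = 2.
C_n = (2n)!/(n!(n+1)!), so C_{2} = 4!/(2! x 3!) = C(4,2)/3 = 6/3.

Final answer: C_{2} = 2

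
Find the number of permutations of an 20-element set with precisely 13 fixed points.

Choose which 13 elements are fixed: C(20,13) = 77520.
Derange the remaining 7 using D(j) = (j-1)(D(j-1) + D(j-2)), D(0)=1, D(1)=0: D(2)=1, D(3)=2, D(4)=9, D(5)=44, D(6)=265, D(7)=1854.
Total: 77520 x 1854.

Final answer: C(20,13) D(7) = 143722080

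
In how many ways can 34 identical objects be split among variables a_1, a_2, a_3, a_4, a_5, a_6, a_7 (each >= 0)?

Stars and bars with 34 stars and 6 bars:
C(34+7-1, 7-1) = C(40,6).

Final answer: C(40,6) = 3838380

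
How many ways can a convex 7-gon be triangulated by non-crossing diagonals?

This is a standard Catalan-number count: the answer is C_n. Here n = 7 - 2 = 5.
Using C_0 = 1 and C_(k+1) = C_k x 2(2k+1)/(k+2), build up term by term: C_1=1, C_2=2, C_3=5, C_4=14, C_5=42.

Final answer: C_{5} = 42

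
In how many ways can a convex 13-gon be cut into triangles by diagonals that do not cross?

This is counted by the nth Catalan number C_n. Here n = 13 - 2 = 11.
C_n = C(2n,n) - C(2n,n+1), so C_{11} = C(22,11) - C(22,12) = 705432 - 646646.

Final answer: C_{11} = 58786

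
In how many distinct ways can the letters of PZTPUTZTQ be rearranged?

Letters (P:2, Q:1, T:3, U:1, Z:2). Total letters: 9.
Permutations = 9!/(3! x 2! x 2!).

Final answer: 15120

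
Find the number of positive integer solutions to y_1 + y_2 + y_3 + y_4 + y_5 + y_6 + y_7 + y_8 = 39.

Substitute y'_i = y_i - 1 (so y'_i >= 0). Then sum y'_i = 39 - 8 = 31.
Stars and bars: C(31+8-1, 8-1) = C(38,7).

Final answer: C(38,7) = 12620256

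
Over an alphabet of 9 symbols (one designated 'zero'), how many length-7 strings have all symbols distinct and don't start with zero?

First digit: 8 (nonzero). Second: 8 (not first). Third: 7, etc.
Total: 8 x 8 x 7 x 6 x 5 x 4 x 3.

Final answer: 161280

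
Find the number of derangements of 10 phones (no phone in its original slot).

Use the recurrence D(n) = (n-1)(D(n-1) + D(n-2)) with D(0)=1, D(1)=0.
D(2) = 1 x (0 + 1) = 1
D(3) = 2 x (1 + 0) = 2
D(4) = 3 x (2 + 1) = 9
D(5) = 4 x (9 + 2) = 44
D(6) = 5 x (44 + 9) = 265
D(7) = 6 x (265 + 44) = 1854
D(8) = 7 x (1854 + 265) = 14833
D(9) = 8 x (14833 + 1854) = 133496
D(10) = 9 x (D(9) + D(8)) = 9 x (133496 + 14833)

Final answer: D(10) = 1334961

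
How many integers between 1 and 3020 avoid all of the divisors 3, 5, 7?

|div by 3|=1006, |div by 5|=604, |div by 7|=431.
|div by 3&5|=201, |div by 3&7|=143, |div by 5&7|=86, |div by all|=28.
By inclusion-exclusion, divisible by at least one: 1006+604+431-201-143-86+28 = 1639.
Not divisible by any: 3020 - 1639.

Final answer: 1381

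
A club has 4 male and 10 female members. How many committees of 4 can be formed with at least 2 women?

Sum over valid woman counts:
C(10,2)C(4,2) = 270
C(10,3)C(4,1) = 480
C(10,4)C(4,0) = 210
Total: 270 + 480 + 210.

Final answer: 960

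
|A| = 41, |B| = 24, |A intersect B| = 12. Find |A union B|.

|A union B| = |A| + |B| - |A intersect B| = 41 + 24 - 12.

Final answer: 53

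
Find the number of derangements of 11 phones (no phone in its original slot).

Use the recurrence D(n) = (n-1)(D(n-1) + D(n-2)) with D(0)=1, D(1)=0.
D(2) = 1 x (0 + 1) = 1
D(3) = 2 x (1 + 0) = 2
D(4) = 3 x (2 + 1) = 9
D(5) = 4 x (9 + 2) = 44
D(6) = 5 x (44 + 9) = 265
D(7) = 6 x (265 + 44) = 1854
D(8) = 7 x (1854 + 265) = 14833
D(9) = 8 x (14833 + 1854) = 133496
D(10) = 9 x (133496 + 14833) = 1334961
D(11) = 10 x (D(10) + D(9)) = 10 x (1334961 + 133496)

Final answer: D(11) = 14684570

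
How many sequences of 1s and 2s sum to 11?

Condition on the final move: it is a 1-step (f(n-1) ways to get there) or a 2-step (f(n-2) ways), so f(n) = f(n-1) + f(n-2), with f(1)=1, f(2)=2.
Iterating the recurrence: f(1)=1, f(2)=2, f(3)=3, f(4)=5, f(5)=8, f(6)=13, f(7)=21, f(8)=34, f(9)=55, f(10)=89, f(11)=144.

Final answer: 144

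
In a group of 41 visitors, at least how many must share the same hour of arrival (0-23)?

There are 24 possible values for hour of arrival (0-23). With 41 visitors and 24 categories, by pigeonhole: ceiling(41/24).

Final answer: 2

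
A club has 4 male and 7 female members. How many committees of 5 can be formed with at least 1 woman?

Sum over valid woman counts:
C(7,1)C(4,4) = 7
C(7,2)C(4,3) = 84
C(7,3)C(4,2) = 210
C(7,4)C(4,1) = 140
C(7,5)C(4,0) = 21
Total: 7 + 84 + 210 + 140 + 21.

Final answer: 462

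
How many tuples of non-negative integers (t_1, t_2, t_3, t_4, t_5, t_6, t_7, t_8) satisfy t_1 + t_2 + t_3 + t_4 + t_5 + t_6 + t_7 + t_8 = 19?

Stars and bars with 19 stars and 7 bars:
C(19+8-1, 8-1) = C(26,7).

Final answer: C(26,7) = 657800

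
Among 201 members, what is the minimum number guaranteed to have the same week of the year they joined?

There are 52 possible values for week of the year they joined. With 201 members and 52 categories, by pigeonhole: ceiling(201/52).

Final answer: 4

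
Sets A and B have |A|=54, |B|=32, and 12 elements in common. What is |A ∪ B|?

|A union B| = |A| + |B| - |A intersect B| = 54 + 32 - 12.

Final answer: 74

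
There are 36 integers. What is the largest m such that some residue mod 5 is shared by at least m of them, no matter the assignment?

There are 5 possible values for residue mod 5. With 36 integers and 5 categories, by pigeonhole: ceiling(36/5).

Final answer: 8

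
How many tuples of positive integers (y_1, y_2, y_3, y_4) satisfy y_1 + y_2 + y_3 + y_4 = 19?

Substitute y'_i = y_i - 1 (so y'_i >= 0). Then sum y'_i = 19 - 4 = 15.
Stars and bars: C(15+4-1, 4-1) = C(18,3).

Final answer: C(18,3) = 816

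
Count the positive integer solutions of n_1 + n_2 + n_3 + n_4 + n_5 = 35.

Substitute n'_i = n_i - 1 (so n'_i >= 0). Then sum n'_i = 35 - 5 = 30.
Stars and bars: C(30+5-1, 5-1) = C(34,4).

Final answer: C(34,4) = 46376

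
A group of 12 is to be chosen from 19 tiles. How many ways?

C(19,12) = 19!/(12! x 7!).

Final answer: \binom{19}{12} = 50388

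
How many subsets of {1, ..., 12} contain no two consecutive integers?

Condition on whether n belongs to the subset: if not, any valid subset of {1, ..., n-1} works (a(n-1)); if so, n-1 is excluded and the rest is a valid subset of {1, ..., n-2} (a(n-2)). Hence a(n) = a(n-1) + a(n-2), a(1)=2, a(2)=3.
Iterating the recurrence: a(1)=2, a(2)=3, a(3)=5, a(4)=8, a(5)=13, a(6)=21, a(7)=34, a(8)=55, a(9)=89, a(10)=144, a(11)=233, a(12)=377.

Final answer: 377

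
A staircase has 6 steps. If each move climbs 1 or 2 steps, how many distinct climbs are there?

Let f(n) count the ways. The last step is size 1 or 2, so f(n) = f(n-1) + f(n-2) with f(1)=1, f(2)=2.
Building up term by term: f(1)=1, f(2)=2, f(3)=3, f(4)=5, f(5)=8, f(6)=13.

Final answer: 13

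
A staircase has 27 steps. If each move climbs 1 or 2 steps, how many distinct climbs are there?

Condition on the final move: it is a 1-step (f(n-1) ways to get there) or a 2-step (f(n-2) ways), so f(n) = f(n-1) + f(n-2), with f(1)=1, f(2)=2.
Building up term by term: f(1)=1, f(2)=2, f(3)=3, f(4)=5, f(5)=8, f(6)=13, f(7)=21, f(8)=34, f(9)=55, f(10)=89, f(11)=144, f(12)=233, f(13)=377, f(14)=610, f(15)=987, f(16)=1597, f(17)=2584, f(18)=4181, f(19)=6765, f(20)=10946, f(21)=17711, f(22)=28657, f(23)=46368, f(24)=75025, f(25)=121393, f(26)=196418, f(27)=317811.

Final answer: 317811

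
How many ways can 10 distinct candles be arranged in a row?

The number of ways to arrange 10 distinct objects is 10!.

Final answer: 10! = 3628800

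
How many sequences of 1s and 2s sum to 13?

Let f(n) be the number of climbs. Removing the last move (1 or 2 steps) gives f(n) = f(n-1) + f(n-2); base cases f(1)=1, f(2)=2.
Iterating the recurrence: f(1)=1, f(2)=2, f(3)=3, f(4)=5, f(5)=8, f(6)=13, f(7)=21, f(8)=34, f(9)=55, f(10)=89, f(11)=144, f(12)=233, f(13)=377.

Final answer: 377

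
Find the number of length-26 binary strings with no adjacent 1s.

Let a(n) count valid strings. If the last bit is 0 the prefix is any valid string of length n-1; if it is 1 the string must end in 01 with a valid prefix of length n-2. So a(n) = a(n-1) + a(n-2), a(1)=2, a(2)=3.
Iterating the recurrence: a(1)=2, a(2)=3, a(3)=5, a(4)=8, a(5)=13, a(6)=21, a(7)=34, a(8)=55, a(9)=89, a(10)=144, a(11)=233, a(12)=377, a(13)=610, a(14)=987, a(15)=1597, a(16)=2584, a(17)=4181, a(18)=6765, a(19)=10946, a(20)=17711, a(21)=28657, a(22)=46368, a(23)=75025, a(24)=121393, a(25)=196418, a(26)=317811.

Final answer: 317811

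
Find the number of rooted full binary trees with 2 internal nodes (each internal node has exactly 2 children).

This is counted by the nth Catalan number C_n. Here n = 2.
C_n = C(2n,n)/(n+1), so C_{2} = C(4,2)/3 = 6/3.

Final answer: C_{2} = 2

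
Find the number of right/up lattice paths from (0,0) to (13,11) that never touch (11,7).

Total paths to (13,11): C(24,11) = 2496144.
Paths through (11,7): C(18,7) x C(6,4) = 477360.
Avoiding (11,7): 2496144 - 477360.

Final answer: 2018784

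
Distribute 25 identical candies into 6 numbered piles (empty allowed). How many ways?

Stars and bars: C(n+k-1, k-1) = C(30,5).

Final answer: C(30,5) = 142506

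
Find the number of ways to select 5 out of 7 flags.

C(7,5) = 7!/(5! x (7-5)!).

Final answer: C(7,5) = 21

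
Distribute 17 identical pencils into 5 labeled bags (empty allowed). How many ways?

Stars and bars: C(n+k-1, k-1) = C(21,4).

Final answer: C(21,4) = 5985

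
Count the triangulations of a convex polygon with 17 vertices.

This is counted by the nth Catalan number C_n. Here n = 17 - 2 = 15.
C_n = C(2n,n)/(n+1), so C_{15} = C(30,15)/16 = 155117520/16.

Final answer: C_{15} = 9694845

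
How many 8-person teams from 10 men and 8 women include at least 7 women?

Sum over valid woman counts:
C(8,7)C(10,1) = 80
C(8,8)C(10,0) = 1
Total: 80 + 1.

Final answer: 81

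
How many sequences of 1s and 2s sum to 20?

Condition on the final move: it is a 1-step (f(n-1) ways to get there) or a 2-step (f(n-2) ways), so f(n) = f(n-1) + f(n-2), with f(1)=1, f(2)=2.
Building up term by term: f(1)=1, f(2)=2, f(3)=3, f(4)=5, f(5)=8, f(6)=13, f(7)=21, f(8)=34, f(9)=55, f(10)=89, f(11)=144, f(12)=233, f(13)=377, f(14)=610, f(15)=987, f(16)=1597, f(17)=2584, f(18)=4181, f(19)=6765, f(20)=10946.

Final answer: 10946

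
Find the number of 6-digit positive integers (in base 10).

The leading digit cannot be 0 (9 options); the other 5 digits can be anything (10 options each).
Total: 9 x 10^5.

Final answer: 900000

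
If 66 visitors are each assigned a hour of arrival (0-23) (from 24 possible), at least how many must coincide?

There are 24 possible values for hour of arrival (0-23). With 66 visitors and 24 categories, by pigeonhole: ceiling(66/24).

Final answer: 3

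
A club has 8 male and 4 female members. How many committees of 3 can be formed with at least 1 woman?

Sum over valid woman counts:
C(4,1)C(8,2) = 112
C(4,2)C(8,1) = 48
C(4,3)C(8,0) = 4
Total: 112 + 48 + 4.

Final answer: 164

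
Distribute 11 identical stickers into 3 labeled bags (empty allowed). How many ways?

Stars and bars: C(n+k-1, k-1) = C(13,2).

Final answer: C(13,2) = 78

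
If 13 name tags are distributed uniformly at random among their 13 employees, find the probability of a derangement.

Derangements satisfy D(n) = (n-1)(D(n-1) + D(n-2)), starting from D(0)=1, D(1)=0.
Building up: D(2)=1, D(3)=2, D(4)=9, D(5)=44, D(6)=265, D(7)=1854, D(8)=14833, D(9)=133496, D(10)=1334961, D(11)=14684570, D(12)=176214841, D(13)=2290792932.
Total arrangements: 13! = 6227020800.
Probability = D(13)/13! = 63633137/172972800.

Final answer: D(13)/13! = 2290792932/6227020800 = 0.367879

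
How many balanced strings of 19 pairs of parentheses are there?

This is a standard Catalan-number count: the answer is C_n. Here n = 19 (pairs).
Using C_0 = 1 and C_(k+1) = C_k x 2(2k+1)/(k+2), build up term by term: C_1=1, C_2=2, C_3=5, C_4=14, C_5=42, C_6=132, C_7=429, C_8=1430, C_9=4862, C_10=16796, C_11=58786, C_12=208012, C_13=742900, C_14=2674440, C_15=9694845, C_16=35357670, C_17=129644790, C_18=477638700, C_19=1767263190.

Final answer: C_{19} = 1767263190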